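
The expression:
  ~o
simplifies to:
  ~o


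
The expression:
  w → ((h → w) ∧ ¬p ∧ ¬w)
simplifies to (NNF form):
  ¬w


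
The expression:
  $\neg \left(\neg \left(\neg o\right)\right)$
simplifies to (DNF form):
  $\neg o$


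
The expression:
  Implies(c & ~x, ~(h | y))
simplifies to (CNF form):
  (x | ~c | ~h) & (x | ~c | ~y)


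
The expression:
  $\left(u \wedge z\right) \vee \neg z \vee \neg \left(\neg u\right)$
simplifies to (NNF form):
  $u \vee \neg z$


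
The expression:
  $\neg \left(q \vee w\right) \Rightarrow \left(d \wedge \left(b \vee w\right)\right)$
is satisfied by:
  {d: True, q: True, w: True, b: True}
  {d: True, q: True, w: True, b: False}
  {q: True, w: True, b: True, d: False}
  {q: True, w: True, b: False, d: False}
  {d: True, q: True, b: True, w: False}
  {d: True, q: True, b: False, w: False}
  {q: True, b: True, w: False, d: False}
  {q: True, b: False, w: False, d: False}
  {d: True, w: True, b: True, q: False}
  {d: True, w: True, b: False, q: False}
  {w: True, b: True, q: False, d: False}
  {w: True, q: False, b: False, d: False}
  {d: True, b: True, q: False, w: False}


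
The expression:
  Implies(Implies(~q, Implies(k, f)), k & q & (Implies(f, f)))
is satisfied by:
  {q: True, k: True, f: False}
  {k: True, f: False, q: False}
  {f: True, q: True, k: True}


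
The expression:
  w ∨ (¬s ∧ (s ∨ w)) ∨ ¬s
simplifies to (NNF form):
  w ∨ ¬s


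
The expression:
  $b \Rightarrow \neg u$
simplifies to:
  $\neg b \vee \neg u$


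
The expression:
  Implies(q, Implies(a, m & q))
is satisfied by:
  {m: True, q: False, a: False}
  {q: False, a: False, m: False}
  {a: True, m: True, q: False}
  {a: True, q: False, m: False}
  {m: True, q: True, a: False}
  {q: True, m: False, a: False}
  {a: True, q: True, m: True}


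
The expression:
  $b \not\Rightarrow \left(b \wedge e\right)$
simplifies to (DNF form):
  $b \wedge \neg e$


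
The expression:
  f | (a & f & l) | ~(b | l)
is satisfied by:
  {f: True, b: False, l: False}
  {l: True, f: True, b: False}
  {f: True, b: True, l: False}
  {l: True, f: True, b: True}
  {l: False, b: False, f: False}


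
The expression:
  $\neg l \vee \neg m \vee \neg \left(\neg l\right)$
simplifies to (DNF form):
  $\text{True}$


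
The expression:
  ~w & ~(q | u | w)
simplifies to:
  ~q & ~u & ~w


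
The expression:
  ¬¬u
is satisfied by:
  {u: True}


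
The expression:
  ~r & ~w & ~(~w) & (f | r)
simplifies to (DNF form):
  False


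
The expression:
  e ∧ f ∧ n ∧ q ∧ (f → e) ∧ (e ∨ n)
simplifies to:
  e ∧ f ∧ n ∧ q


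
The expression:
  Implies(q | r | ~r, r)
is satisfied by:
  {r: True}


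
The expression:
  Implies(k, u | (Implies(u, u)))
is always true.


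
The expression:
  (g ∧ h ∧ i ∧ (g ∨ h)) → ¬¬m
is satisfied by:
  {m: True, h: False, i: False, g: False}
  {g: False, h: False, m: False, i: False}
  {g: True, m: True, h: False, i: False}
  {g: True, h: False, m: False, i: False}
  {i: True, m: True, g: False, h: False}
  {i: True, g: False, h: False, m: False}
  {i: True, g: True, m: True, h: False}
  {i: True, g: True, h: False, m: False}
  {m: True, h: True, i: False, g: False}
  {h: True, i: False, m: False, g: False}
  {g: True, h: True, m: True, i: False}
  {g: True, h: True, i: False, m: False}
  {m: True, h: True, i: True, g: False}
  {h: True, i: True, g: False, m: False}
  {g: True, h: True, i: True, m: True}


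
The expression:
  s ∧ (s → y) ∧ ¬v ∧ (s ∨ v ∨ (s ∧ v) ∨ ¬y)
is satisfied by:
  {s: True, y: True, v: False}


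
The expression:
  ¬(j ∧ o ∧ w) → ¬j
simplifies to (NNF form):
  (o ∧ w) ∨ ¬j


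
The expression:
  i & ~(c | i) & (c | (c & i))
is never true.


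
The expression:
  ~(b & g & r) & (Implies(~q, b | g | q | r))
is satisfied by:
  {q: True, g: False, b: False, r: False}
  {r: True, q: True, g: False, b: False}
  {r: True, g: False, q: False, b: False}
  {q: True, g: True, r: False, b: False}
  {q: False, g: True, r: False, b: False}
  {r: True, q: True, g: True, b: False}
  {r: True, g: True, q: False, b: False}
  {b: True, q: True, g: False, r: False}
  {b: True, q: False, g: False, r: False}
  {r: True, b: True, q: True, g: False}
  {r: True, b: True, g: False, q: False}
  {b: True, q: True, g: True, r: False}
  {b: True, g: True, q: False, r: False}


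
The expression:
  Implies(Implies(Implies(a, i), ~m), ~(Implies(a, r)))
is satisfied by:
  {m: True, i: True, r: False, a: False}
  {m: True, r: False, i: False, a: False}
  {a: True, m: True, i: True, r: False}
  {a: True, m: True, r: False, i: False}
  {m: True, i: True, r: True, a: False}
  {m: True, r: True, i: False, a: False}
  {m: True, a: True, r: True, i: True}
  {i: True, a: True, r: False, m: False}
  {a: True, r: False, i: False, m: False}


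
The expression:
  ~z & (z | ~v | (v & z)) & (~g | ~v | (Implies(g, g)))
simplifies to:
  ~v & ~z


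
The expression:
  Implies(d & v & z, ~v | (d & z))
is always true.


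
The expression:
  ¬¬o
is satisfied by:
  {o: True}


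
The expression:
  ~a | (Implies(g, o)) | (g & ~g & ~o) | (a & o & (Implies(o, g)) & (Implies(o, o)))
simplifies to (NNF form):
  o | ~a | ~g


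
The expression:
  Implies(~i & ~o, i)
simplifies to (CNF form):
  i | o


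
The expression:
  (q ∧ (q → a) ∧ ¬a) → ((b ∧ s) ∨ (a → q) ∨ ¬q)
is always true.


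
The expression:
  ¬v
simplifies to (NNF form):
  ¬v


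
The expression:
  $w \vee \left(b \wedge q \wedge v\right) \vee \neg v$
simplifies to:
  $w \vee \left(b \wedge q\right) \vee \neg v$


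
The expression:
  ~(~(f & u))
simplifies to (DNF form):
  f & u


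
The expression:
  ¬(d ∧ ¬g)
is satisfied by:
  {g: True, d: False}
  {d: False, g: False}
  {d: True, g: True}


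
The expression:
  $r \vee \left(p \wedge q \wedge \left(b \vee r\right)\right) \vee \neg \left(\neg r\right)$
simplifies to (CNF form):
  $\left(b \vee r\right) \wedge \left(p \vee r\right) \wedge \left(q \vee r\right)$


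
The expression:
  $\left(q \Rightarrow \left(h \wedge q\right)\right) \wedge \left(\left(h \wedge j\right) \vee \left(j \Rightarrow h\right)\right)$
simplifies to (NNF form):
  $h \vee \left(\neg j \wedge \neg q\right)$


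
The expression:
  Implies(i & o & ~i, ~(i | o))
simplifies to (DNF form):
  True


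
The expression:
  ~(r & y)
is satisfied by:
  {y: False, r: False}
  {r: True, y: False}
  {y: True, r: False}


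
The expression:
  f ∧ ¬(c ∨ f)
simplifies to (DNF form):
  False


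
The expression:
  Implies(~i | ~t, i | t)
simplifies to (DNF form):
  i | t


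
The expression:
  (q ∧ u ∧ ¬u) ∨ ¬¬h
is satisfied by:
  {h: True}


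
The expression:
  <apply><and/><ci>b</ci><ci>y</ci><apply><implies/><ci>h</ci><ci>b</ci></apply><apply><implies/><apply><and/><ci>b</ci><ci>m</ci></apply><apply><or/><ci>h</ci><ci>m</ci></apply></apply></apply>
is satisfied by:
  {b: True, y: True}


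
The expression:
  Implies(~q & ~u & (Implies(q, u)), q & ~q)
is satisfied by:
  {q: True, u: True}
  {q: True, u: False}
  {u: True, q: False}


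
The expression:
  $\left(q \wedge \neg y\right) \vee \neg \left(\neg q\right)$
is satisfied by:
  {q: True}


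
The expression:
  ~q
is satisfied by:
  {q: False}


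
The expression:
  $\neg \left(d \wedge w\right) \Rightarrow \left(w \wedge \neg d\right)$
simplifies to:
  $w$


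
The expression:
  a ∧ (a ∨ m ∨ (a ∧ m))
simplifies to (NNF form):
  a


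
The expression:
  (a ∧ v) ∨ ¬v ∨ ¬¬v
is always true.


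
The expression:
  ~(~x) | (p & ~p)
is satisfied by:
  {x: True}


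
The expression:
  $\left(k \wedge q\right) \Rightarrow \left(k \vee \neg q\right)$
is always true.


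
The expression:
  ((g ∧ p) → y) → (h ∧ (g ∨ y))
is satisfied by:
  {h: True, p: True, g: True, y: False}
  {h: True, g: True, p: False, y: False}
  {y: True, h: True, p: True, g: True}
  {y: True, h: True, p: True, g: False}
  {y: True, h: True, g: True, p: False}
  {y: True, h: True, g: False, p: False}
  {p: True, g: True, y: False, h: False}


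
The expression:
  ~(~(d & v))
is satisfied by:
  {d: True, v: True}


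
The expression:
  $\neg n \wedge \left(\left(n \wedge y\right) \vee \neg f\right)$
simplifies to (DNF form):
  $\neg f \wedge \neg n$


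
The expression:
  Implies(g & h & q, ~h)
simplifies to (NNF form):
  ~g | ~h | ~q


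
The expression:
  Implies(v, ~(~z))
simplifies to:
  z | ~v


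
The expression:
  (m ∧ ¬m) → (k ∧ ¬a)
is always true.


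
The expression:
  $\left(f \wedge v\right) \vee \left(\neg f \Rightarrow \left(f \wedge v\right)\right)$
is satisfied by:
  {f: True}


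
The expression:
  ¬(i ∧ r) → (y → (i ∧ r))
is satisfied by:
  {r: True, i: True, y: False}
  {r: True, i: False, y: False}
  {i: True, r: False, y: False}
  {r: False, i: False, y: False}
  {r: True, y: True, i: True}


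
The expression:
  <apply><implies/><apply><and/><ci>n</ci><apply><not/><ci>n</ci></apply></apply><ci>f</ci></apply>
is always true.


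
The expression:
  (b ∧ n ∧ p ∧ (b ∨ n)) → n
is always true.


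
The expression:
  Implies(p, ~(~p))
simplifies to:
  True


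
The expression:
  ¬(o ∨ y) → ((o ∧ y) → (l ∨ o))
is always true.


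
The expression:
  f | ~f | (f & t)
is always true.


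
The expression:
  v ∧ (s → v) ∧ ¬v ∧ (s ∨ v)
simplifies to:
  False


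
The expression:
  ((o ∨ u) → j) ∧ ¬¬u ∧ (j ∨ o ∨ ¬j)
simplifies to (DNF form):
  j ∧ u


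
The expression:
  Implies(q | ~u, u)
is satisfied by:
  {u: True}


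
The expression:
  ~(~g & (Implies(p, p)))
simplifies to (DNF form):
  g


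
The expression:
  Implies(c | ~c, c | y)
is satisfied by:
  {y: True, c: True}
  {y: True, c: False}
  {c: True, y: False}


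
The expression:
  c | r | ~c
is always true.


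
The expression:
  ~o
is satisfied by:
  {o: False}


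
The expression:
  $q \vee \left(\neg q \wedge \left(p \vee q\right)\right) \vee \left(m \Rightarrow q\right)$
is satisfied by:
  {p: True, q: True, m: False}
  {p: True, m: False, q: False}
  {q: True, m: False, p: False}
  {q: False, m: False, p: False}
  {p: True, q: True, m: True}
  {p: True, m: True, q: False}
  {q: True, m: True, p: False}


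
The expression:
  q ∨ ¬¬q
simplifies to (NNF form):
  q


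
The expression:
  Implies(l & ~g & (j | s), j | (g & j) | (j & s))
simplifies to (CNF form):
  g | j | ~l | ~s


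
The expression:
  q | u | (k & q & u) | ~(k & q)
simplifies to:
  True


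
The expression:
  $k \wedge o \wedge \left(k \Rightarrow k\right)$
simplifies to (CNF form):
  $k \wedge o$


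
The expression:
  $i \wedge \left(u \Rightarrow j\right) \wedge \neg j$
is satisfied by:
  {i: True, u: False, j: False}


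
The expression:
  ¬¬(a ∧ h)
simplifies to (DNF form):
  a ∧ h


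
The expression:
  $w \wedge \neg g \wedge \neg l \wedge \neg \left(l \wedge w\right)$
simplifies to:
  $w \wedge \neg g \wedge \neg l$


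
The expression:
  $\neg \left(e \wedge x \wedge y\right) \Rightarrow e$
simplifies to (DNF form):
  $e$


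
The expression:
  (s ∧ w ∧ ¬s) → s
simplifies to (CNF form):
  True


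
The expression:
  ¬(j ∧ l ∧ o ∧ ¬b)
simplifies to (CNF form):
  b ∨ ¬j ∨ ¬l ∨ ¬o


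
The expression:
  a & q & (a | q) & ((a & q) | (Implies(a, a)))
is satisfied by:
  {a: True, q: True}


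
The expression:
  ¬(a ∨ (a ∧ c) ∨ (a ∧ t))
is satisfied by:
  {a: False}


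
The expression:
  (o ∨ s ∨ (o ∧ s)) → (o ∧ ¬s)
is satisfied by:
  {s: False}


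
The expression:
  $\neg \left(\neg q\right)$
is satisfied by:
  {q: True}


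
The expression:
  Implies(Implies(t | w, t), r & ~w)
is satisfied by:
  {r: True, t: False, w: False}
  {w: True, t: False, r: True}
  {w: True, t: False, r: False}
  {r: True, t: True, w: False}


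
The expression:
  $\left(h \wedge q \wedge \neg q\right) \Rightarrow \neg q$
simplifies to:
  $\text{True}$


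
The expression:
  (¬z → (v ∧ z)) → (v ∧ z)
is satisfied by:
  {v: True, z: False}
  {z: False, v: False}
  {z: True, v: True}


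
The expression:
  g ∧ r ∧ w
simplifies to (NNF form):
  g ∧ r ∧ w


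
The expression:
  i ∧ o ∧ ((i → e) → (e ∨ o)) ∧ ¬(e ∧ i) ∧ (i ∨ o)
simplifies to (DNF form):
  i ∧ o ∧ ¬e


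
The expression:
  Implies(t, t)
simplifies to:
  True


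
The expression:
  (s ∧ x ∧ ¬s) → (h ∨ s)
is always true.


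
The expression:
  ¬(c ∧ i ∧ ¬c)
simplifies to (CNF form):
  True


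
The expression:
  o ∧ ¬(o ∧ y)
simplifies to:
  o ∧ ¬y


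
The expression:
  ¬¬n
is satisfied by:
  {n: True}


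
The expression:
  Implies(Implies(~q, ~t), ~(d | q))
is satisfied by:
  {t: True, q: False, d: False}
  {q: False, d: False, t: False}
  {d: True, t: True, q: False}


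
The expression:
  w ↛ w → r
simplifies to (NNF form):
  True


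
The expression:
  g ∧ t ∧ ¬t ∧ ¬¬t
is never true.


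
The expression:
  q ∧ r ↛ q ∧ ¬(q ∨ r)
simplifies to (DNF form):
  False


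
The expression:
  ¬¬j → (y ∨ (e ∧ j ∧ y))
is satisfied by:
  {y: True, j: False}
  {j: False, y: False}
  {j: True, y: True}


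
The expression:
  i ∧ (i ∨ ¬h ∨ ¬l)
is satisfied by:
  {i: True}


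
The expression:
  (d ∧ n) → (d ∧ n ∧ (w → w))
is always true.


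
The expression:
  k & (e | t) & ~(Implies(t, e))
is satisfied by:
  {t: True, k: True, e: False}


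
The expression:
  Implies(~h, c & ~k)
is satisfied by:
  {h: True, c: True, k: False}
  {h: True, c: False, k: False}
  {h: True, k: True, c: True}
  {h: True, k: True, c: False}
  {c: True, k: False, h: False}


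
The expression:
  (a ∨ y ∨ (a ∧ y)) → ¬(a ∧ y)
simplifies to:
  ¬a ∨ ¬y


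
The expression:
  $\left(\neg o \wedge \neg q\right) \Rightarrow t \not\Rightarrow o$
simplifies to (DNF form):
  $o \vee q \vee t$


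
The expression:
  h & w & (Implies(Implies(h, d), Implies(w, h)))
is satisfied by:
  {h: True, w: True}


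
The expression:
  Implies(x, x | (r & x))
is always true.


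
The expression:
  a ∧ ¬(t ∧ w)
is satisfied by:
  {a: True, w: False, t: False}
  {a: True, t: True, w: False}
  {a: True, w: True, t: False}


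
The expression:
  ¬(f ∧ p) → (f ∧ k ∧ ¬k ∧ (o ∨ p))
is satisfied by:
  {p: True, f: True}


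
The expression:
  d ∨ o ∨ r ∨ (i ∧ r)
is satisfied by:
  {r: True, d: True, o: True}
  {r: True, d: True, o: False}
  {r: True, o: True, d: False}
  {r: True, o: False, d: False}
  {d: True, o: True, r: False}
  {d: True, o: False, r: False}
  {o: True, d: False, r: False}


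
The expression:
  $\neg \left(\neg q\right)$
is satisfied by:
  {q: True}


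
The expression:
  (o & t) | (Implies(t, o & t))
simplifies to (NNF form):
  o | ~t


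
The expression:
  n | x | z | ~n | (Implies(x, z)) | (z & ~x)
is always true.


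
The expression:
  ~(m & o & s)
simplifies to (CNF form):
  ~m | ~o | ~s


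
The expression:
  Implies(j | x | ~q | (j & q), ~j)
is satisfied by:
  {j: False}


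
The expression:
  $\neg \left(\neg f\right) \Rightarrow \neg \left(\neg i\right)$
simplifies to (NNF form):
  $i \vee \neg f$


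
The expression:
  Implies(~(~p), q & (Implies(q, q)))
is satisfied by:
  {q: True, p: False}
  {p: False, q: False}
  {p: True, q: True}


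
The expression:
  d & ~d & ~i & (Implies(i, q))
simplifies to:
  False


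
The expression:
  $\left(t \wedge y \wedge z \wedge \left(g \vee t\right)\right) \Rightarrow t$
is always true.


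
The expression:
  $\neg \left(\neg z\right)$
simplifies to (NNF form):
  $z$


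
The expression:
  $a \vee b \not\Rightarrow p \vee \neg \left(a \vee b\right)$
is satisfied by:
  {a: True, p: False, b: False}
  {p: False, b: False, a: False}
  {a: True, b: True, p: False}
  {b: True, p: False, a: False}
  {a: True, p: True, b: False}
  {p: True, a: False, b: False}
  {a: True, b: True, p: True}


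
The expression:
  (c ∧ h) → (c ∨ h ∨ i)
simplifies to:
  True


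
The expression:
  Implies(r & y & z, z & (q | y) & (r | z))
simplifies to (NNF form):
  True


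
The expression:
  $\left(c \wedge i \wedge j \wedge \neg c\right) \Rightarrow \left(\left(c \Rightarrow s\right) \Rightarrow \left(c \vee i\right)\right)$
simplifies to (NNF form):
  $\text{True}$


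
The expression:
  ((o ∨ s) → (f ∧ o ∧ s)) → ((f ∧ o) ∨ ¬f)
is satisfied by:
  {o: True, s: True, f: False}
  {o: True, s: False, f: False}
  {s: True, o: False, f: False}
  {o: False, s: False, f: False}
  {f: True, o: True, s: True}
  {f: True, o: True, s: False}
  {f: True, s: True, o: False}


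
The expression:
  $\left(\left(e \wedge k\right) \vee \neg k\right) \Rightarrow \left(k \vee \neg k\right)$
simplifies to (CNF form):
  $\text{True}$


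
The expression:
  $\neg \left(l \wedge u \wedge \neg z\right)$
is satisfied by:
  {z: True, l: False, u: False}
  {l: False, u: False, z: False}
  {z: True, u: True, l: False}
  {u: True, l: False, z: False}
  {z: True, l: True, u: False}
  {l: True, z: False, u: False}
  {z: True, u: True, l: True}


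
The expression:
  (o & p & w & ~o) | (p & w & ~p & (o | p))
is never true.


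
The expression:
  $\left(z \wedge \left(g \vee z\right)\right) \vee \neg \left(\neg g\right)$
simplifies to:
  $g \vee z$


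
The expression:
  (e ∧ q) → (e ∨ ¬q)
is always true.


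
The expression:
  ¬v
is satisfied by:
  {v: False}


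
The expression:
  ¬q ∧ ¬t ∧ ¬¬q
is never true.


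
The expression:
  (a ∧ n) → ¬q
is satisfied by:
  {q: False, n: False, a: False}
  {a: True, q: False, n: False}
  {n: True, q: False, a: False}
  {a: True, n: True, q: False}
  {q: True, a: False, n: False}
  {a: True, q: True, n: False}
  {n: True, q: True, a: False}


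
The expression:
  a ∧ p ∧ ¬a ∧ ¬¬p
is never true.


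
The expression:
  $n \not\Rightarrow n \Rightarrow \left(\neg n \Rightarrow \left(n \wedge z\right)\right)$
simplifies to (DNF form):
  $\text{True}$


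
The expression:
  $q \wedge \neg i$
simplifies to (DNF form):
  $q \wedge \neg i$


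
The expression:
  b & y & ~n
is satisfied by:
  {b: True, y: True, n: False}


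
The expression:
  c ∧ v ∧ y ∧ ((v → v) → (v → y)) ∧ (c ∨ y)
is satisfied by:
  {c: True, y: True, v: True}


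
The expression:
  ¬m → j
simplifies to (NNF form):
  j ∨ m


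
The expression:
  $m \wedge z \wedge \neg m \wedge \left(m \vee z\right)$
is never true.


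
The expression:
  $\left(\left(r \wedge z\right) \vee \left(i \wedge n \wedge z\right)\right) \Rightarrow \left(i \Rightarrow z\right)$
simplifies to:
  $\text{True}$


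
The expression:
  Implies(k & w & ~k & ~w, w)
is always true.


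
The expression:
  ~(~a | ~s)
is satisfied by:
  {a: True, s: True}


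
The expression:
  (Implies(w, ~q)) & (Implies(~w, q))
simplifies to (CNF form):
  (q | w) & (q | ~q) & (w | ~w) & (~q | ~w)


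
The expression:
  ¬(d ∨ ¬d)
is never true.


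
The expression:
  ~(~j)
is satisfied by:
  {j: True}


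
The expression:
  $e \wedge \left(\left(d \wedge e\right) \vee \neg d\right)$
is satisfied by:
  {e: True}


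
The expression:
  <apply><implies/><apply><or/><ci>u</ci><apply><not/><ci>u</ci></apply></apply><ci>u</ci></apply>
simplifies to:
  <ci>u</ci>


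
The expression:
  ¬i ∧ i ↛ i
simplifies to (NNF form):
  False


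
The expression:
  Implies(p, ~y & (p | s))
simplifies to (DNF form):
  ~p | ~y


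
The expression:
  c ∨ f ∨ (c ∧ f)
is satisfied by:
  {c: True, f: True}
  {c: True, f: False}
  {f: True, c: False}


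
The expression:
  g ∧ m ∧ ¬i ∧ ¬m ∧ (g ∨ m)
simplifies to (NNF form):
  False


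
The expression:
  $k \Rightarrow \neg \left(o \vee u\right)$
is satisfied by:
  {u: False, k: False, o: False}
  {o: True, u: False, k: False}
  {u: True, o: False, k: False}
  {o: True, u: True, k: False}
  {k: True, o: False, u: False}


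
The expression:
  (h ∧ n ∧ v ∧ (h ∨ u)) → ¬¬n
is always true.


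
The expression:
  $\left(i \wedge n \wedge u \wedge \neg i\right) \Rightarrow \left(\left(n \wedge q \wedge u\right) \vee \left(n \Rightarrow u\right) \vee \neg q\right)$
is always true.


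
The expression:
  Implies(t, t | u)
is always true.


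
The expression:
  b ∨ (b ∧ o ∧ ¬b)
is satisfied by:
  {b: True}


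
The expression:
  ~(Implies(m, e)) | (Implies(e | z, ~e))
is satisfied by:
  {e: False}


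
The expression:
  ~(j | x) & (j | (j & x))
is never true.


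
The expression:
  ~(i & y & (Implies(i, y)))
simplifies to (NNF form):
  ~i | ~y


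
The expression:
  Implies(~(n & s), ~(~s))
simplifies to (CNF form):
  s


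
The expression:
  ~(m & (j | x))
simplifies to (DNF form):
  ~m | (~j & ~x)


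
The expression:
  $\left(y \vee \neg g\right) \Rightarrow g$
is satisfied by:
  {g: True}


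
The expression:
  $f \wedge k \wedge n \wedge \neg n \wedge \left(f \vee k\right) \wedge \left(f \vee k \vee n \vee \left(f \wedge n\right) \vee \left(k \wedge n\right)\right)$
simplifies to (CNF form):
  $\text{False}$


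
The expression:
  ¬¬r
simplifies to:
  r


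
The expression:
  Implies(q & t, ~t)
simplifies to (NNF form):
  ~q | ~t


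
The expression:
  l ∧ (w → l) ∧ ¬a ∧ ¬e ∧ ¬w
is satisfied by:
  {l: True, e: False, w: False, a: False}


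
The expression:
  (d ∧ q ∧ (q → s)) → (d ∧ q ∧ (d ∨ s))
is always true.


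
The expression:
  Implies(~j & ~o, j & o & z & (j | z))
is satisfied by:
  {o: True, j: True}
  {o: True, j: False}
  {j: True, o: False}


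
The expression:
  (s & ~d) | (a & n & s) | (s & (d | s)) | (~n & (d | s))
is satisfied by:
  {s: True, d: True, n: False}
  {s: True, d: False, n: False}
  {n: True, s: True, d: True}
  {n: True, s: True, d: False}
  {d: True, n: False, s: False}


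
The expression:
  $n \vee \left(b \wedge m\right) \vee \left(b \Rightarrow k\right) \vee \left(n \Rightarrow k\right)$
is always true.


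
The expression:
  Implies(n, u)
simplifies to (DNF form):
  u | ~n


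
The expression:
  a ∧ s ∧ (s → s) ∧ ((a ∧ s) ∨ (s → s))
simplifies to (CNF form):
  a ∧ s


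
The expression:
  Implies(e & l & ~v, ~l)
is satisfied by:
  {v: True, l: False, e: False}
  {l: False, e: False, v: False}
  {v: True, e: True, l: False}
  {e: True, l: False, v: False}
  {v: True, l: True, e: False}
  {l: True, v: False, e: False}
  {v: True, e: True, l: True}


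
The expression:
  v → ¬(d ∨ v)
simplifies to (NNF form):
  ¬v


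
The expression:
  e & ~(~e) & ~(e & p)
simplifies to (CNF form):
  e & ~p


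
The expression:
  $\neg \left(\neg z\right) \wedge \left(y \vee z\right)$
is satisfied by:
  {z: True}


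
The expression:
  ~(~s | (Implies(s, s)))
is never true.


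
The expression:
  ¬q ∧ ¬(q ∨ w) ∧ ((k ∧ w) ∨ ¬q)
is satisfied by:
  {q: False, w: False}


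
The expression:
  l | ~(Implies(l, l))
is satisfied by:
  {l: True}


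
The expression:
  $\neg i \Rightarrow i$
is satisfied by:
  {i: True}


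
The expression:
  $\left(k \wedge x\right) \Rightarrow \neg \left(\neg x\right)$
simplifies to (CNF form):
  $\text{True}$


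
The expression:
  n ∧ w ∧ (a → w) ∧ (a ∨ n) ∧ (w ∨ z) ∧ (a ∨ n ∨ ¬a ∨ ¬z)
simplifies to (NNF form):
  n ∧ w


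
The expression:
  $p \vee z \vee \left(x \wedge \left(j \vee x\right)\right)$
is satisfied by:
  {x: True, z: True, p: True}
  {x: True, z: True, p: False}
  {x: True, p: True, z: False}
  {x: True, p: False, z: False}
  {z: True, p: True, x: False}
  {z: True, p: False, x: False}
  {p: True, z: False, x: False}


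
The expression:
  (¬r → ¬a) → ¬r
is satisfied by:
  {r: False}


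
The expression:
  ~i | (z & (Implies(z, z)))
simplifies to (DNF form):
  z | ~i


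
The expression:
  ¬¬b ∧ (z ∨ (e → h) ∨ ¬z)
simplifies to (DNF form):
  b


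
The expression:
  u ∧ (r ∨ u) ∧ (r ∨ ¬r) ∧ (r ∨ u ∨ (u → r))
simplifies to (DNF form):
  u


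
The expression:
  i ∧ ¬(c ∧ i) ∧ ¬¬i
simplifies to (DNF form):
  i ∧ ¬c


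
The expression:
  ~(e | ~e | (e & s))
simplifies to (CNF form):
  False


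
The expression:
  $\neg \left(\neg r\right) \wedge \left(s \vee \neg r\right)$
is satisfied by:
  {r: True, s: True}


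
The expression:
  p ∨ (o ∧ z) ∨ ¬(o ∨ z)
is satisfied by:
  {p: True, z: False, o: False}
  {o: True, p: True, z: False}
  {z: True, p: True, o: False}
  {o: True, z: True, p: True}
  {o: False, p: False, z: False}
  {o: True, z: True, p: False}


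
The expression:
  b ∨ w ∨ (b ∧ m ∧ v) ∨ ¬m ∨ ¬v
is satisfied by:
  {w: True, b: True, m: False, v: False}
  {w: True, m: False, b: False, v: False}
  {b: True, w: False, m: False, v: False}
  {w: False, m: False, b: False, v: False}
  {v: True, w: True, b: True, m: False}
  {v: True, w: True, m: False, b: False}
  {v: True, b: True, w: False, m: False}
  {v: True, w: False, m: False, b: False}
  {w: True, m: True, b: True, v: False}
  {w: True, m: True, v: False, b: False}
  {m: True, b: True, v: False, w: False}
  {m: True, v: False, b: False, w: False}
  {w: True, m: True, v: True, b: True}
  {w: True, m: True, v: True, b: False}
  {m: True, v: True, b: True, w: False}


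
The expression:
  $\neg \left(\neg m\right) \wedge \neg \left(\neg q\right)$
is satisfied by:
  {m: True, q: True}


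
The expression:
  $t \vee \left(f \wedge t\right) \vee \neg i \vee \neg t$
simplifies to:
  $\text{True}$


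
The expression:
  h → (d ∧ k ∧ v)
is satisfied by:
  {k: True, d: True, v: True, h: False}
  {k: True, d: True, v: False, h: False}
  {k: True, v: True, d: False, h: False}
  {k: True, v: False, d: False, h: False}
  {d: True, v: True, k: False, h: False}
  {d: True, k: False, v: False, h: False}
  {d: False, v: True, k: False, h: False}
  {d: False, k: False, v: False, h: False}
  {k: True, h: True, d: True, v: True}


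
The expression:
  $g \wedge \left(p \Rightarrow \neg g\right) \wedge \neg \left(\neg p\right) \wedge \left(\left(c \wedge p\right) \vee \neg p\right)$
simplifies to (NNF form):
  $\text{False}$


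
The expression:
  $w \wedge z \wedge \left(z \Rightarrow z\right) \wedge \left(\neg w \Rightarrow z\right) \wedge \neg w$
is never true.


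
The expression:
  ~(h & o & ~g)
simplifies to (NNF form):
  g | ~h | ~o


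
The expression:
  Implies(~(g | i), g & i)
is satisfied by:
  {i: True, g: True}
  {i: True, g: False}
  {g: True, i: False}


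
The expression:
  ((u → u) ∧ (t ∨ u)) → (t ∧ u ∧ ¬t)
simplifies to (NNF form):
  ¬t ∧ ¬u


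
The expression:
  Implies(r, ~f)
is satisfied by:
  {r: False, f: False}
  {f: True, r: False}
  {r: True, f: False}


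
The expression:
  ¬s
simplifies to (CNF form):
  ¬s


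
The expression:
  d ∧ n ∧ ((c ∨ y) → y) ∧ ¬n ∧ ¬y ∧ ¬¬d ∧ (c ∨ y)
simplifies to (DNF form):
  False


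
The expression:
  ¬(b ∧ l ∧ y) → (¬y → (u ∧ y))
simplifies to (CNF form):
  y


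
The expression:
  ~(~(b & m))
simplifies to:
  b & m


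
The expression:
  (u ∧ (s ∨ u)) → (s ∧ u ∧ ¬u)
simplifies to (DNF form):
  ¬u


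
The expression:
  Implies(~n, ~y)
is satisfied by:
  {n: True, y: False}
  {y: False, n: False}
  {y: True, n: True}


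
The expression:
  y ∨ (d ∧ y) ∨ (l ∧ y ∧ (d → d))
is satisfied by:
  {y: True}


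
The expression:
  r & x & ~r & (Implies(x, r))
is never true.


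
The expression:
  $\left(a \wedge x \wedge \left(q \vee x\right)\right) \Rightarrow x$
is always true.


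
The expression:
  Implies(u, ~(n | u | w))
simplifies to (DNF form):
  ~u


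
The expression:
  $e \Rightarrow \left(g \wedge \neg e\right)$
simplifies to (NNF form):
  $\neg e$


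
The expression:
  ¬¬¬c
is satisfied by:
  {c: False}


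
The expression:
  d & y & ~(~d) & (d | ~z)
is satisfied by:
  {d: True, y: True}


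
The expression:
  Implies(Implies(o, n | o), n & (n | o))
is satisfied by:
  {n: True}


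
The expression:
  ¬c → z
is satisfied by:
  {z: True, c: True}
  {z: True, c: False}
  {c: True, z: False}


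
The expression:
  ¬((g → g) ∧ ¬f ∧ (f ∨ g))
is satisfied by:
  {f: True, g: False}
  {g: False, f: False}
  {g: True, f: True}


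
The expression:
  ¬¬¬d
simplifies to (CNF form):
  ¬d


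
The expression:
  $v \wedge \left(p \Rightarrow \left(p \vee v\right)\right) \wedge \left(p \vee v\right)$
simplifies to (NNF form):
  $v$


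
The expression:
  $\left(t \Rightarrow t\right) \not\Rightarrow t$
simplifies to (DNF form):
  $\neg t$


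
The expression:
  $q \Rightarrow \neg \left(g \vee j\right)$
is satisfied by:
  {g: False, q: False, j: False}
  {j: True, g: False, q: False}
  {g: True, j: False, q: False}
  {j: True, g: True, q: False}
  {q: True, j: False, g: False}


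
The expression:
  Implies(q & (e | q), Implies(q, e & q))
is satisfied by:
  {e: True, q: False}
  {q: False, e: False}
  {q: True, e: True}


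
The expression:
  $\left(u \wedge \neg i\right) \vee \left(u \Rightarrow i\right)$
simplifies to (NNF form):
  $\text{True}$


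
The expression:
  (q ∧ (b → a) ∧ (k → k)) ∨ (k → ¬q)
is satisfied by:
  {a: True, k: False, q: False, b: False}
  {a: False, k: False, q: False, b: False}
  {a: True, b: True, k: False, q: False}
  {b: True, a: False, k: False, q: False}
  {a: True, q: True, b: False, k: False}
  {q: True, b: False, k: False, a: False}
  {a: True, b: True, q: True, k: False}
  {b: True, q: True, a: False, k: False}
  {a: True, k: True, b: False, q: False}
  {k: True, b: False, q: False, a: False}
  {a: True, b: True, k: True, q: False}
  {b: True, k: True, a: False, q: False}
  {a: True, q: True, k: True, b: False}
  {q: True, k: True, b: False, a: False}
  {a: True, b: True, q: True, k: True}


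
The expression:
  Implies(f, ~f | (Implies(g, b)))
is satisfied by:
  {b: True, g: False, f: False}
  {g: False, f: False, b: False}
  {f: True, b: True, g: False}
  {f: True, g: False, b: False}
  {b: True, g: True, f: False}
  {g: True, b: False, f: False}
  {f: True, g: True, b: True}


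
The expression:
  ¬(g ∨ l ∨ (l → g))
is never true.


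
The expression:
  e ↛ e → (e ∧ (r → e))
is always true.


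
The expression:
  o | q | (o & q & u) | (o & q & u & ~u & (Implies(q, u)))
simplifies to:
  o | q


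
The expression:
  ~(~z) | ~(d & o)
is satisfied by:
  {z: True, o: False, d: False}
  {o: False, d: False, z: False}
  {d: True, z: True, o: False}
  {d: True, o: False, z: False}
  {z: True, o: True, d: False}
  {o: True, z: False, d: False}
  {d: True, o: True, z: True}


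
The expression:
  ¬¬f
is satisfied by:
  {f: True}


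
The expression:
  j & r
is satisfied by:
  {r: True, j: True}


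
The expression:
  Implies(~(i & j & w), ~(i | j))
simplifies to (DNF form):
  (j & ~j) | (i & j & w) | (~i & ~j) | (i & j & ~j) | (i & w & ~i) | (j & w & ~j) | (i & ~i & ~j) | (w & ~i & ~j)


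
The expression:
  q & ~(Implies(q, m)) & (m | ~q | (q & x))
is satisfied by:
  {x: True, q: True, m: False}


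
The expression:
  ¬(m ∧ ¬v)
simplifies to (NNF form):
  v ∨ ¬m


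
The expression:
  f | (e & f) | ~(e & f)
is always true.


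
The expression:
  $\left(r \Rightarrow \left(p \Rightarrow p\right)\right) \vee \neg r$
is always true.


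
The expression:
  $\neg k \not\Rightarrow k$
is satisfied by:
  {k: False}


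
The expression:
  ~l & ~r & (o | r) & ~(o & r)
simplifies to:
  o & ~l & ~r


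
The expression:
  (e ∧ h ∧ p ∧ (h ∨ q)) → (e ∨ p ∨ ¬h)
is always true.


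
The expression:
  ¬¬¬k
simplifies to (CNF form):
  ¬k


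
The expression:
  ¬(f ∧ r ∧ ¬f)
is always true.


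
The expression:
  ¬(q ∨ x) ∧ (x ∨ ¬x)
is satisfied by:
  {q: False, x: False}


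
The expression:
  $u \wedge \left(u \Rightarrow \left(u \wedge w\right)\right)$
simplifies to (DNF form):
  $u \wedge w$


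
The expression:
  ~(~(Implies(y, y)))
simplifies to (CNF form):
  True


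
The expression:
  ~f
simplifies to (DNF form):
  ~f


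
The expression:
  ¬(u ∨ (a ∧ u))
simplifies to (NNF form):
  ¬u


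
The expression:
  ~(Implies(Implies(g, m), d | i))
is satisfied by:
  {m: True, d: False, i: False, g: False}
  {m: False, d: False, i: False, g: False}
  {m: True, g: True, d: False, i: False}


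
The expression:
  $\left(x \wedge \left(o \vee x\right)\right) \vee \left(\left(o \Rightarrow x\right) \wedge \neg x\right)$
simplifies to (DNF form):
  $x \vee \neg o$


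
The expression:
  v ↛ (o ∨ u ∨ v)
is never true.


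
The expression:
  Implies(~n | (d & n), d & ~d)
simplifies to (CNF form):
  n & ~d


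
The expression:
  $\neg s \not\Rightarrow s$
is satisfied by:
  {s: False}


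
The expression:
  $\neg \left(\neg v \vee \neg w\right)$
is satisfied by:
  {w: True, v: True}


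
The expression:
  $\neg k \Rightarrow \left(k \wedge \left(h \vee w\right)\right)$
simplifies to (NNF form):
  $k$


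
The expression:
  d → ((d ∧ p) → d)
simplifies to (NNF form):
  True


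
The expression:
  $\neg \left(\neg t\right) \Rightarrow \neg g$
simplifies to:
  $\neg g \vee \neg t$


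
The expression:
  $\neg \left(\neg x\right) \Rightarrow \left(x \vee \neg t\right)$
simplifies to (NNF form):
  $\text{True}$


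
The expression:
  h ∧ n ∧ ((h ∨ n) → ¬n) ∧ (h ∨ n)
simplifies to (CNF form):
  False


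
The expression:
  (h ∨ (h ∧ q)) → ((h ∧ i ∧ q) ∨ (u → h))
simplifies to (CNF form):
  True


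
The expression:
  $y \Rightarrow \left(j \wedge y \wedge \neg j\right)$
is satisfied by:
  {y: False}


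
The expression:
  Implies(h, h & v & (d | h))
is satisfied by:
  {v: True, h: False}
  {h: False, v: False}
  {h: True, v: True}


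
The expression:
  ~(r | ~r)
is never true.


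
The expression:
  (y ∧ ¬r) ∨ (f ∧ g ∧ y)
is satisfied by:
  {f: True, g: True, y: True, r: False}
  {f: True, y: True, g: False, r: False}
  {g: True, y: True, f: False, r: False}
  {y: True, f: False, g: False, r: False}
  {r: True, f: True, g: True, y: True}


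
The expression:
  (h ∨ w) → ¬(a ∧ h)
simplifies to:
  ¬a ∨ ¬h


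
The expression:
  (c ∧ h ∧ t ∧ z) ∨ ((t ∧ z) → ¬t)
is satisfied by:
  {c: True, h: True, t: False, z: False}
  {c: True, h: False, t: False, z: False}
  {h: True, c: False, t: False, z: False}
  {c: False, h: False, t: False, z: False}
  {c: True, z: True, h: True, t: False}
  {c: True, z: True, h: False, t: False}
  {z: True, h: True, c: False, t: False}
  {z: True, c: False, h: False, t: False}
  {c: True, t: True, h: True, z: False}
  {c: True, t: True, h: False, z: False}
  {t: True, h: True, c: False, z: False}
  {t: True, c: False, h: False, z: False}
  {c: True, z: True, t: True, h: True}


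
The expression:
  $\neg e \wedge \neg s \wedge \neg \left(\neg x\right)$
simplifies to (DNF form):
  $x \wedge \neg e \wedge \neg s$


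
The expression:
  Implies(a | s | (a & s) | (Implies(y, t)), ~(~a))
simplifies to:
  a | (y & ~s & ~t)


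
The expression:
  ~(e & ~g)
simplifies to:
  g | ~e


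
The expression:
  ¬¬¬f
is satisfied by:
  {f: False}


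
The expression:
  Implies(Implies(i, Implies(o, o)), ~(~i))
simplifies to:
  i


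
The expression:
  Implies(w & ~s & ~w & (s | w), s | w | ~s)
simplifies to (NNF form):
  True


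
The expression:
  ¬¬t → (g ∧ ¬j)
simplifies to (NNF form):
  (g ∧ ¬j) ∨ ¬t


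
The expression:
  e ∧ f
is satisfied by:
  {e: True, f: True}


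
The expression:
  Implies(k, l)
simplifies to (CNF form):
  l | ~k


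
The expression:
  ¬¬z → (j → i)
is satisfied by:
  {i: True, z: False, j: False}
  {z: False, j: False, i: False}
  {i: True, j: True, z: False}
  {j: True, z: False, i: False}
  {i: True, z: True, j: False}
  {z: True, i: False, j: False}
  {i: True, j: True, z: True}


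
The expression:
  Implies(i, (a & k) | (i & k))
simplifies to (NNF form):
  k | ~i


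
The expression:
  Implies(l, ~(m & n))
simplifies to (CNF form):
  ~l | ~m | ~n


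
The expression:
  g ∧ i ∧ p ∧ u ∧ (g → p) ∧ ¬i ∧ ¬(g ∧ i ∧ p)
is never true.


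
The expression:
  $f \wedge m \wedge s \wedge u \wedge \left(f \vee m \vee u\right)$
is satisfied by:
  {m: True, u: True, s: True, f: True}


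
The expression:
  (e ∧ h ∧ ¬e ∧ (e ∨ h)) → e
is always true.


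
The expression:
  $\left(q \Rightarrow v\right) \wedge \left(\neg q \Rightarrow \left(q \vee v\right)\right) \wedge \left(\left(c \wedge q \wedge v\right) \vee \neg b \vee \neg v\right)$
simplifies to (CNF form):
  $v \wedge \left(c \vee \neg b\right) \wedge \left(q \vee \neg b\right)$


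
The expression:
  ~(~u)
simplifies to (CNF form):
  u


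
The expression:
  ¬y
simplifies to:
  ¬y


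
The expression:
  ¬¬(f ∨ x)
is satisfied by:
  {x: True, f: True}
  {x: True, f: False}
  {f: True, x: False}


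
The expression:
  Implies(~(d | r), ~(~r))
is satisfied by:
  {r: True, d: True}
  {r: True, d: False}
  {d: True, r: False}


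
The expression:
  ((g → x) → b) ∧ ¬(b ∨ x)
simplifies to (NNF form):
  g ∧ ¬b ∧ ¬x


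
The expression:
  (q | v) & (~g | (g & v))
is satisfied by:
  {q: True, v: True, g: False}
  {v: True, g: False, q: False}
  {q: True, v: True, g: True}
  {v: True, g: True, q: False}
  {q: True, g: False, v: False}


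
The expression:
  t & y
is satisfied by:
  {t: True, y: True}


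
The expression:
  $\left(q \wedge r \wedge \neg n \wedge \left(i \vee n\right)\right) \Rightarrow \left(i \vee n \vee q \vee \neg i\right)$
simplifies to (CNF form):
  $\text{True}$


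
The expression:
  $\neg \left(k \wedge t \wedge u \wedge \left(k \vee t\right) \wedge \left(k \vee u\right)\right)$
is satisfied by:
  {u: False, k: False, t: False}
  {t: True, u: False, k: False}
  {k: True, u: False, t: False}
  {t: True, k: True, u: False}
  {u: True, t: False, k: False}
  {t: True, u: True, k: False}
  {k: True, u: True, t: False}
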